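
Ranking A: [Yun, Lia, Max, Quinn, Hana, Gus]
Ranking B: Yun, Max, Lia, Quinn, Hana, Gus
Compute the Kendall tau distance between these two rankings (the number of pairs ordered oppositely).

Assign each item its position (1..6) in the first ordering, then rewrite the second ordering as that position sequence:
positions: Yun→1, Lia→2, Max→3, Quinn→4, Hana→5, Gus→6
second ordering as positions: [1, 3, 2, 4, 5, 6]
Discordant pairs = inversions in this position sequence.
1: 0
3: 2 → 1
2: 0
4: 0
5: 0
6: 0
Total: 0 + 1 + 0 + 0 + 0 + 0 = 1

1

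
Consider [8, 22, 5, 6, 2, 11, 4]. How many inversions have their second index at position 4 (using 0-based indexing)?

4 such elements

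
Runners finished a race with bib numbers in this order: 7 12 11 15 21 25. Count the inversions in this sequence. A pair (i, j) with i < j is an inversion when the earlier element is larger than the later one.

Out-of-order index pairs (1-indexed):
(2,3): 12 > 11
That's 1 pair.

1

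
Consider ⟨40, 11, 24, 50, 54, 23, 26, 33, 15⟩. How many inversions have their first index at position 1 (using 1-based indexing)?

6

The element at index 1 is 40.
Elements after it: 11, 24, 50, 54, 23, 26, 33, 15
Those smaller than 40: 11, 24, 23, 26, 33, 15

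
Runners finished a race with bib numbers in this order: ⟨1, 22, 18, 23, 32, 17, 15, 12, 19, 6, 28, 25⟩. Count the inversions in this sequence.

30

Element-by-element contributions:
1: 0
22: 6
18: 4
23: 5
32: 7
17: 3
15: 2
12: 1
19: 1
6: 0
28: 1
25: 0
Sum: 0 + 6 + 4 + 5 + 7 + 3 + 2 + 1 + 1 + 0 + 1 + 0 = 30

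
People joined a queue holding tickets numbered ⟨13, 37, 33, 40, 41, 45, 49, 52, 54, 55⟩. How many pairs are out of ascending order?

Sweep left to right; for each value list the smaller values that follow it:
13: 0
37: 1
33: 0
40: 0
41: 0
45: 0
49: 0
52: 0
54: 0
55: 0
Sum: 0 + 1 + 0 + 0 + 0 + 0 + 0 + 0 + 0 + 0 = 1

Out-of-order pairs: 1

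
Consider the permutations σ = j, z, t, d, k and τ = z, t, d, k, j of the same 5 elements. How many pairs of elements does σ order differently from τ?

4

Assign each item its position (1..5) in the first ordering, then rewrite the second ordering as that position sequence:
positions: j→1, z→2, t→3, d→4, k→5
second ordering as positions: [2, 3, 4, 5, 1]
Discordant pairs = inversions in this position sequence.
2: 1 → 1
3: 1 → 1
4: 1 → 1
5: 1 → 1
1: 0
Total: 1 + 1 + 1 + 1 + 0 = 4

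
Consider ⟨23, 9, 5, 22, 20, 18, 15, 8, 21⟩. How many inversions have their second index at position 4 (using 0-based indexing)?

The element at index 4 is 20.
Elements before it: 23, 9, 5, 22
Those larger than 20: 23, 22

2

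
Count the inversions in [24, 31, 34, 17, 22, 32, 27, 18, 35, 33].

Sweep left to right; for each value list the smaller values that follow it:
24: 3
31: 4
34: 6
17: 0
22: 1
32: 2
27: 1
18: 0
35: 1
33: 0
Sum: 3 + 4 + 6 + 0 + 1 + 2 + 1 + 0 + 1 + 0 = 18

18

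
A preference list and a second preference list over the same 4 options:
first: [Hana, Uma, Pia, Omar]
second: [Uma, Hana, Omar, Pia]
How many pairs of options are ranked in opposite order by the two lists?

2

Assign each item its position (1..4) in the first ordering, then rewrite the second ordering as that position sequence:
positions: Hana→1, Uma→2, Pia→3, Omar→4
second ordering as positions: [2, 1, 4, 3]
Discordant pairs = inversions in this position sequence.
2: 1 → 1
1: 0
4: 3 → 1
3: 0
Total: 1 + 0 + 1 + 0 = 2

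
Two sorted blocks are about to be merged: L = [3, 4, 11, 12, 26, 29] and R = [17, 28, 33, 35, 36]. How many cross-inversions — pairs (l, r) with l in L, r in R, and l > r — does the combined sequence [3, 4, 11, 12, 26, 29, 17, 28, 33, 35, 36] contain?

3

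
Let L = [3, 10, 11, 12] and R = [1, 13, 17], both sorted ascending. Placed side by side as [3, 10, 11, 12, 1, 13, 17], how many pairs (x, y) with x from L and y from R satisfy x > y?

4

Take each right-half value and tally the left-half values above it:
r = 1: 3, 10, 11, 12 → 4
r = 13: none → 0
r = 17: none → 0
Cross-inversions: 4 + 0 + 0 = 4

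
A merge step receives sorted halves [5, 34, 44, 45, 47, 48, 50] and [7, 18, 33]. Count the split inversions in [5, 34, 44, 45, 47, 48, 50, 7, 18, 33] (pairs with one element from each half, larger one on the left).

For each element r of the right run, count left-run elements greater than r:
r = 7: 34, 44, 45, 47, 48, 50 → 6
r = 18: 34, 44, 45, 47, 48, 50 → 6
r = 33: 34, 44, 45, 47, 48, 50 → 6
Cross-inversions: 6 + 6 + 6 = 18

18 split inversions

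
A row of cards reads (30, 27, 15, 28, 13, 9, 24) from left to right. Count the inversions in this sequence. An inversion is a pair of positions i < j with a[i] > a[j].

Element-by-element contributions:
30 → 27, 15, 28, 13, 9, 24 → 6
27 → 15, 13, 9, 24 → 4
15 → 13, 9 → 2
28 → 13, 9, 24 → 3
13 → 9 → 1
9 → none → 0
24 → none → 0
Sum: 6 + 4 + 2 + 3 + 1 + 0 + 0 = 16

16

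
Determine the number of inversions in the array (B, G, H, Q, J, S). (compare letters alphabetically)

1

Out-of-order index pairs (0-indexed):
(3,4): Q > J
That's 1 pair.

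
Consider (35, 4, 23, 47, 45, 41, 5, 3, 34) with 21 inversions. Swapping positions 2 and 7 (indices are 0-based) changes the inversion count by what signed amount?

Positions 2 and 7 hold 23 and 3; after swapping, the array is [35, 4, 3, 47, 45, 41, 5, 23, 34].
For each element, count later entries that are smaller:
35: 5
4: 1
3: 0
47: 5
45: 4
41: 3
5: 0
23: 0
34: 0
Sum: 5 + 1 + 0 + 5 + 4 + 3 + 0 + 0 + 0 = 18
Change: 18 − 21 = -3

-3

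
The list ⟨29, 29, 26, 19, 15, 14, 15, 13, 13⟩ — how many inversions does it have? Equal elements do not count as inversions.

32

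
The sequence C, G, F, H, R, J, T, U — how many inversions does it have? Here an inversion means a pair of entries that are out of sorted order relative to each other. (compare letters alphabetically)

2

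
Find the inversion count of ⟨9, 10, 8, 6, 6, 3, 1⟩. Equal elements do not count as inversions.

Element-by-element contributions:
9 → 8, 6, 6, 3, 1 → 5
10 → 8, 6, 6, 3, 1 → 5
8 → 6, 6, 3, 1 → 4
6 → 3, 1 → 2
6 → 3, 1 → 2
3 → 1 → 1
1 → none → 0
Sum: 5 + 5 + 4 + 2 + 2 + 1 + 0 = 19

Inversions: 19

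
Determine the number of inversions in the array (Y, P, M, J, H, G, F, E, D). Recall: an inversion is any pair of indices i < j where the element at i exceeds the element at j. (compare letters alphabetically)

36 out-of-order pairs

Count, for each position, how many later elements it exceeds:
Y: 8
P: 7
M: 6
J: 5
H: 4
G: 3
F: 2
E: 1
D: 0
Sum: 8 + 7 + 6 + 5 + 4 + 3 + 2 + 1 + 0 = 36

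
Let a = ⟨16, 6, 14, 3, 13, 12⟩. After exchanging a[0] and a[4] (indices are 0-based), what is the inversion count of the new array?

7

Positions 0 and 4 hold 16 and 13; after swapping, the array is [13, 6, 14, 3, 16, 12].
For each element, count later entries that are smaller:
13: 3
6: 1
14: 2
3: 0
16: 1
12: 0
Sum: 3 + 1 + 2 + 0 + 1 + 0 = 7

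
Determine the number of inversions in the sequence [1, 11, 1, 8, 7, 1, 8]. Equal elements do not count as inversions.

Sweep left to right; for each value list the smaller values that follow it:
1: 0
11: 5
1: 0
8: 2
7: 1
1: 0
8: 0
Sum: 0 + 5 + 0 + 2 + 1 + 0 + 0 = 8

Inversions: 8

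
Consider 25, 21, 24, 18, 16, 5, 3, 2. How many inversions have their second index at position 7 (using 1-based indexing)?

6

The element at index 7 is 3.
Elements before it: 25, 21, 24, 18, 16, 5
Those larger than 3: 25, 21, 24, 18, 16, 5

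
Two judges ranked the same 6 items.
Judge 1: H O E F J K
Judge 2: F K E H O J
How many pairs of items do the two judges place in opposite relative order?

Discordant pairs: 9

Assign each item its position (1..6) in the first ordering, then rewrite the second ordering as that position sequence:
positions: H→1, O→2, E→3, F→4, J→5, K→6
second ordering as positions: [4, 6, 3, 1, 2, 5]
Discordant pairs = inversions in this position sequence.
4: 3, 1, 2 → 3
6: 3, 1, 2, 5 → 4
3: 1, 2 → 2
1: 0
2: 0
5: 0
Total: 3 + 4 + 2 + 0 + 0 + 0 = 9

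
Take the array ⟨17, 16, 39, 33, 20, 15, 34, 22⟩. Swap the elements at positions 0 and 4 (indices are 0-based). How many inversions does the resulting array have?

Positions 0 and 4 hold 17 and 20; after swapping, the array is [20, 16, 39, 33, 17, 15, 34, 22].
For each element, count later entries that are smaller:
20 → 16, 17, 15 → 3
16 → 15 → 1
39 → 33, 17, 15, 34, 22 → 5
33 → 17, 15, 22 → 3
17 → 15 → 1
15 → none → 0
34 → 22 → 1
22 → none → 0
Sum: 3 + 1 + 5 + 3 + 1 + 0 + 1 + 0 = 14

14 inversions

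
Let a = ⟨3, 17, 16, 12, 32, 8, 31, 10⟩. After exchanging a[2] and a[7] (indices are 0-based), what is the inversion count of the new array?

10 inversions

Positions 2 and 7 hold 16 and 10; after swapping, the array is [3, 17, 10, 12, 32, 8, 31, 16].
Element-by-element contributions:
3 → none → 0
17 → 10, 12, 8, 16 → 4
10 → 8 → 1
12 → 8 → 1
32 → 8, 31, 16 → 3
8 → none → 0
31 → 16 → 1
16 → none → 0
Sum: 0 + 4 + 1 + 1 + 3 + 0 + 1 + 0 = 10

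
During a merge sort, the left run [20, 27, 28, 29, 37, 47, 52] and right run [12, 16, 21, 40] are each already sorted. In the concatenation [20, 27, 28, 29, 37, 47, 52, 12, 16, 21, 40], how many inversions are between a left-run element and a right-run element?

22 split inversions

For each element r of the right run, count left-run elements greater than r:
r = 12: 20, 27, 28, 29, 37, 47, 52 → 7
r = 16: 20, 27, 28, 29, 37, 47, 52 → 7
r = 21: 27, 28, 29, 37, 47, 52 → 6
r = 40: 47, 52 → 2
Cross-inversions: 7 + 7 + 6 + 2 = 22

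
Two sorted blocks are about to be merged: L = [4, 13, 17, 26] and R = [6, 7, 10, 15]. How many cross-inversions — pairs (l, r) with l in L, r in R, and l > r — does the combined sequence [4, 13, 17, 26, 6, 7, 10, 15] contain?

There are 11 split inversions.

Count, for every r in R, how many entries of L exceed r:
r = 6: 13, 17, 26 → 3
r = 7: 13, 17, 26 → 3
r = 10: 13, 17, 26 → 3
r = 15: 17, 26 → 2
Cross-inversions: 3 + 3 + 3 + 2 = 11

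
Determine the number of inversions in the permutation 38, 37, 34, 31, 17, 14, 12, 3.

28

For each element, count later entries that are smaller:
38: 7
37: 6
34: 5
31: 4
17: 3
14: 2
12: 1
3: 0
Sum: 7 + 6 + 5 + 4 + 3 + 2 + 1 + 0 = 28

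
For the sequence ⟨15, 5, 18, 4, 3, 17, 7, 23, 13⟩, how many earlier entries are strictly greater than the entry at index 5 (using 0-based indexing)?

1 such element

The element at index 5 is 17.
Elements before it: 15, 5, 18, 4, 3
Those larger than 17: 18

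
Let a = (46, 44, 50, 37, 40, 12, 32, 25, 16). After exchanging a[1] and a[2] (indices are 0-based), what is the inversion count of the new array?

31

Positions 1 and 2 hold 44 and 50; after swapping, the array is [46, 50, 44, 37, 40, 12, 32, 25, 16].
Sweep left to right; for each value list the smaller values that follow it:
46 → 44, 37, 40, 12, 32, 25, 16 → 7
50 → 44, 37, 40, 12, 32, 25, 16 → 7
44 → 37, 40, 12, 32, 25, 16 → 6
37 → 12, 32, 25, 16 → 4
40 → 12, 32, 25, 16 → 4
12 → none → 0
32 → 25, 16 → 2
25 → 16 → 1
16 → none → 0
Sum: 7 + 7 + 6 + 4 + 4 + 0 + 2 + 1 + 0 = 31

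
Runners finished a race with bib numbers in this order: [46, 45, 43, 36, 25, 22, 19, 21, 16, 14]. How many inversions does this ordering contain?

44 out-of-order pairs

Sweep left to right; for each value list the smaller values that follow it:
46 → 45, 43, 36, 25, 22, 19, 21, 16, 14 → 9
45 → 43, 36, 25, 22, 19, 21, 16, 14 → 8
43 → 36, 25, 22, 19, 21, 16, 14 → 7
36 → 25, 22, 19, 21, 16, 14 → 6
25 → 22, 19, 21, 16, 14 → 5
22 → 19, 21, 16, 14 → 4
19 → 16, 14 → 2
21 → 16, 14 → 2
16 → 14 → 1
14 → none → 0
Sum: 9 + 8 + 7 + 6 + 5 + 4 + 2 + 2 + 1 + 0 = 44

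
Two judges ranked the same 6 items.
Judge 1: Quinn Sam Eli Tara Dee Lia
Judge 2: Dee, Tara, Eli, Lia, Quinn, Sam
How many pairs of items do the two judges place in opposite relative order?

Assign each item its position (1..6) in the first ordering, then rewrite the second ordering as that position sequence:
positions: Quinn→1, Sam→2, Eli→3, Tara→4, Dee→5, Lia→6
second ordering as positions: [5, 4, 3, 6, 1, 2]
Discordant pairs = inversions in this position sequence.
5: 4, 3, 1, 2 → 4
4: 3, 1, 2 → 3
3: 1, 2 → 2
6: 1, 2 → 2
1: 0
2: 0
Total: 4 + 3 + 2 + 2 + 0 + 0 = 11

11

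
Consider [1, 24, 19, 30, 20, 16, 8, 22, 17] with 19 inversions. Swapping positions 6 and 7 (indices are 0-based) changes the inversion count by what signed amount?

+1

Positions 6 and 7 hold 8 and 22; after swapping, the array is [1, 24, 19, 30, 20, 16, 22, 8, 17].
For each element, count later entries that are smaller:
1 → none → 0
24 → 19, 20, 16, 22, 8, 17 → 6
19 → 16, 8, 17 → 3
30 → 20, 16, 22, 8, 17 → 5
20 → 16, 8, 17 → 3
16 → 8 → 1
22 → 8, 17 → 2
8 → none → 0
17 → none → 0
Sum: 0 + 6 + 3 + 5 + 3 + 1 + 2 + 0 + 0 = 20
Change: 20 − 19 = +1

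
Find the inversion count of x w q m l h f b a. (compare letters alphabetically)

Element-by-element contributions:
x → w, q, m, l, h, f, b, a → 8
w → q, m, l, h, f, b, a → 7
q → m, l, h, f, b, a → 6
m → l, h, f, b, a → 5
l → h, f, b, a → 4
h → f, b, a → 3
f → b, a → 2
b → a → 1
a → none → 0
Sum: 8 + 7 + 6 + 5 + 4 + 3 + 2 + 1 + 0 = 36

36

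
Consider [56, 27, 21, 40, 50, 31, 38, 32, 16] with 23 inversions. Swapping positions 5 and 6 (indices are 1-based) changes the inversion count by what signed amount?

-1

Positions 5 and 6 hold 50 and 31; after swapping, the array is [56, 27, 21, 40, 31, 50, 38, 32, 16].
Count, for each position, how many later elements it exceeds:
56 → 27, 21, 40, 31, 50, 38, 32, 16 → 8
27 → 21, 16 → 2
21 → 16 → 1
40 → 31, 38, 32, 16 → 4
31 → 16 → 1
50 → 38, 32, 16 → 3
38 → 32, 16 → 2
32 → 16 → 1
16 → none → 0
Sum: 8 + 2 + 1 + 4 + 1 + 3 + 2 + 1 + 0 = 22
Change: 22 − 23 = -1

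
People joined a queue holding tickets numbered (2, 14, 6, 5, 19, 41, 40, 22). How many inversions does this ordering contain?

6 out-of-order pairs

Count, for each position, how many later elements it exceeds:
2 → none → 0
14 → 6, 5 → 2
6 → 5 → 1
5 → none → 0
19 → none → 0
41 → 40, 22 → 2
40 → 22 → 1
22 → none → 0
Sum: 0 + 2 + 1 + 0 + 0 + 2 + 1 + 0 = 6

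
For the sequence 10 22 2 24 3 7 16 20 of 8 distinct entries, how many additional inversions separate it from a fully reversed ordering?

16 inversions short

Maximum inversions for 8 distinct elements is C(8, 2) = 8·7/2 = 28.
Current inversions — for each element, count later smaller elements:
10: 3
22: 5
2: 0
24: 4
3: 0
7: 0
16: 0
20: 0
Current total: 3 + 5 + 0 + 4 + 0 + 0 + 0 + 0 = 12
Shortfall: 28 − 12 = 16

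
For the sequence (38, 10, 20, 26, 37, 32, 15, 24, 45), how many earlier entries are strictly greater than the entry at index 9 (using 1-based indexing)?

The element at index 9 is 45.
Elements before it: 38, 10, 20, 26, 37, 32, 15, 24
None of them are larger than 45.

0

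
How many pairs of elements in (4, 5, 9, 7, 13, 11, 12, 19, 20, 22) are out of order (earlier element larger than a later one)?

3

Sweep left to right; for each value list the smaller values that follow it:
4: 0
5: 0
9: 1
7: 0
13: 2
11: 0
12: 0
19: 0
20: 0
22: 0
Sum: 0 + 0 + 1 + 0 + 2 + 0 + 0 + 0 + 0 + 0 = 3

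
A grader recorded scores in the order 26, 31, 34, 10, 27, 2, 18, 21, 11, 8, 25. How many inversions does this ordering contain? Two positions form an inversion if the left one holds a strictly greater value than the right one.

Element-by-element contributions:
26 → 10, 2, 18, 21, 11, 8, 25 → 7
31 → 10, 27, 2, 18, 21, 11, 8, 25 → 8
34 → 10, 27, 2, 18, 21, 11, 8, 25 → 8
10 → 2, 8 → 2
27 → 2, 18, 21, 11, 8, 25 → 6
2 → none → 0
18 → 11, 8 → 2
21 → 11, 8 → 2
11 → 8 → 1
8 → none → 0
25 → none → 0
Sum: 7 + 8 + 8 + 2 + 6 + 0 + 2 + 2 + 1 + 0 + 0 = 36

36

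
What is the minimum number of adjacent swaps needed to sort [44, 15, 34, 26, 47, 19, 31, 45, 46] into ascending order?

13 adjacent swaps

Minimum adjacent swaps = number of inversions (each swap of adjacent out-of-order elements removes one inversion and no swap can remove more).
Count inversions — for each element, later elements that are smaller:
44: 15, 34, 26, 19, 31 → 5
15: none → 0
34: 26, 19, 31 → 3
26: 19 → 1
47: 19, 31, 45, 46 → 4
19: none → 0
31: none → 0
45: none → 0
46: none → 0
Total inversions: 5 + 0 + 3 + 1 + 4 + 0 + 0 + 0 + 0 = 13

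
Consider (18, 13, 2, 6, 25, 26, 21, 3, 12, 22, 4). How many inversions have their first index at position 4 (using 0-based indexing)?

5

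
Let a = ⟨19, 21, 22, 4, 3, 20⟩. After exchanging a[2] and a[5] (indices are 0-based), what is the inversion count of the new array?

Positions 2 and 5 hold 22 and 20; after swapping, the array is [19, 21, 20, 4, 3, 22].
Count, for each position, how many later elements it exceeds:
19 → 4, 3 → 2
21 → 20, 4, 3 → 3
20 → 4, 3 → 2
4 → 3 → 1
3 → none → 0
22 → none → 0
Sum: 2 + 3 + 2 + 1 + 0 + 0 = 8

8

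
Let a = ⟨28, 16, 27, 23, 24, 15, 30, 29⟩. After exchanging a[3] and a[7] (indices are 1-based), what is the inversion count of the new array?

13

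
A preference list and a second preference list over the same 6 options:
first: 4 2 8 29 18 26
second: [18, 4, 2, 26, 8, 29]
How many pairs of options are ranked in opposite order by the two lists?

Assign each item its position (1..6) in the first ordering, then rewrite the second ordering as that position sequence:
positions: 4→1, 2→2, 8→3, 29→4, 18→5, 26→6
second ordering as positions: [5, 1, 2, 6, 3, 4]
Discordant pairs = inversions in this position sequence.
5: 1, 2, 3, 4 → 4
1: 0
2: 0
6: 3, 4 → 2
3: 0
4: 0
Total: 4 + 0 + 0 + 2 + 0 + 0 = 6

6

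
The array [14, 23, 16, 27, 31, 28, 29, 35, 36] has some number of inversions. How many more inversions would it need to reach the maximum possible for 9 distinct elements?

Maximum inversions for 9 distinct elements is C(9, 2) = 9·8/2 = 36.
Current inversions — for each element, count later smaller elements:
14: 0
23: 1
16: 0
27: 0
31: 2
28: 0
29: 0
35: 0
36: 0
Current total: 0 + 1 + 0 + 0 + 2 + 0 + 0 + 0 + 0 = 3
Shortfall: 36 − 3 = 33

33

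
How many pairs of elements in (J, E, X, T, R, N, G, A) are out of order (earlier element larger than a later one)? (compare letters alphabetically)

Count, for each position, how many later elements it exceeds:
J → E, G, A → 3
E → A → 1
X → T, R, N, G, A → 5
T → R, N, G, A → 4
R → N, G, A → 3
N → G, A → 2
G → A → 1
A → none → 0
Sum: 3 + 1 + 5 + 4 + 3 + 2 + 1 + 0 = 19

19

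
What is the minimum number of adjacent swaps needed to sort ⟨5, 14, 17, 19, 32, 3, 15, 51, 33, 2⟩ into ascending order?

The minimum number of adjacent swaps to sort an array equals its inversion count, since every such swap removes exactly one inversion.
Count inversions — for each element, later elements that are smaller:
5: 3, 2 → 2
14: 3, 2 → 2
17: 3, 15, 2 → 3
19: 3, 15, 2 → 3
32: 3, 15, 2 → 3
3: 2 → 1
15: 2 → 1
51: 33, 2 → 2
33: 2 → 1
2: none → 0
Total inversions: 2 + 2 + 3 + 3 + 3 + 1 + 1 + 2 + 1 + 0 = 18

18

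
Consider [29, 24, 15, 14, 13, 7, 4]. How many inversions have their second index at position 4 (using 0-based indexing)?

The element at index 4 is 13.
Elements before it: 29, 24, 15, 14
Those larger than 13: 29, 24, 15, 14

4 such elements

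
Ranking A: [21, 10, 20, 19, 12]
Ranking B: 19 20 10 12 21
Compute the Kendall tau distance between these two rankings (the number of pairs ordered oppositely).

There are 7 discordant pairs.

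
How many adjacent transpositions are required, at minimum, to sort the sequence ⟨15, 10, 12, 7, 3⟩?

Minimum adjacent swaps = number of inversions (each swap of adjacent out-of-order elements removes one inversion and no swap can remove more).
Count inversions — for each element, later elements that are smaller:
15: 10, 12, 7, 3 → 4
10: 7, 3 → 2
12: 7, 3 → 2
7: 3 → 1
3: none → 0
Total inversions: 4 + 2 + 2 + 1 + 0 = 9

9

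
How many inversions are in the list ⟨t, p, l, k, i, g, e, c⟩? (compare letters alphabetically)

Element-by-element contributions:
t → p, l, k, i, g, e, c → 7
p → l, k, i, g, e, c → 6
l → k, i, g, e, c → 5
k → i, g, e, c → 4
i → g, e, c → 3
g → e, c → 2
e → c → 1
c → none → 0
Sum: 7 + 6 + 5 + 4 + 3 + 2 + 1 + 0 = 28

28 inversions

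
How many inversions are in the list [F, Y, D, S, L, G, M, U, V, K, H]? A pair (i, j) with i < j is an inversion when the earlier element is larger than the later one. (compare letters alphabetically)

25 inversions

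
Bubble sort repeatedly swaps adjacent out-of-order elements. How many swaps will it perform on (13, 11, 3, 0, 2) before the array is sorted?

9

The minimum number of adjacent swaps to sort an array equals its inversion count, since every such swap removes exactly one inversion.
Count inversions — for each element, later elements that are smaller:
13: 11, 3, 0, 2 → 4
11: 3, 0, 2 → 3
3: 0, 2 → 2
0: none → 0
2: none → 0
Total inversions: 4 + 3 + 2 + 0 + 0 = 9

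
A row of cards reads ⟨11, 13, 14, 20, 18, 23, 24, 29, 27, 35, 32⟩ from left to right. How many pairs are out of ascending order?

Sweep left to right; for each value list the smaller values that follow it:
11: 0
13: 0
14: 0
20: 1
18: 0
23: 0
24: 0
29: 1
27: 0
35: 1
32: 0
Sum: 0 + 0 + 0 + 1 + 0 + 0 + 0 + 1 + 0 + 1 + 0 = 3

There are 3 inversions.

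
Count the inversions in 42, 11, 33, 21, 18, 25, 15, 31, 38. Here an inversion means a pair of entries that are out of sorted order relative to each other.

17 inversions

Element-by-element contributions:
42: 8
11: 0
33: 5
21: 2
18: 1
25: 1
15: 0
31: 0
38: 0
Sum: 8 + 0 + 5 + 2 + 1 + 1 + 0 + 0 + 0 = 17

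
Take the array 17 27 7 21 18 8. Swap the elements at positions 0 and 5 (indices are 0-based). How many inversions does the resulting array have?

Positions 0 and 5 hold 17 and 8; after swapping, the array is [8, 27, 7, 21, 18, 17].
Sweep left to right; for each value list the smaller values that follow it:
8 → 7 → 1
27 → 7, 21, 18, 17 → 4
7 → none → 0
21 → 18, 17 → 2
18 → 17 → 1
17 → none → 0
Sum: 1 + 4 + 0 + 2 + 1 + 0 = 8

8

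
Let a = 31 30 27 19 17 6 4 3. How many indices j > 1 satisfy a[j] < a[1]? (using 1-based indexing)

The element at index 1 is 31.
Elements after it: 30, 27, 19, 17, 6, 4, 3
Those smaller than 31: 30, 27, 19, 17, 6, 4, 3

7 such elements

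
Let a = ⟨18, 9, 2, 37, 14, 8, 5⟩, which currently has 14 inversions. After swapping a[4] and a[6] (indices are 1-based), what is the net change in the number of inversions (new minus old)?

Positions 4 and 6 hold 37 and 8; after swapping, the array is [18, 9, 2, 8, 14, 37, 5].
For each element, count later entries that are smaller:
18 → 9, 2, 8, 14, 5 → 5
9 → 2, 8, 5 → 3
2 → none → 0
8 → 5 → 1
14 → 5 → 1
37 → 5 → 1
5 → none → 0
Sum: 5 + 3 + 0 + 1 + 1 + 1 + 0 = 11
Change: 11 − 14 = -3

-3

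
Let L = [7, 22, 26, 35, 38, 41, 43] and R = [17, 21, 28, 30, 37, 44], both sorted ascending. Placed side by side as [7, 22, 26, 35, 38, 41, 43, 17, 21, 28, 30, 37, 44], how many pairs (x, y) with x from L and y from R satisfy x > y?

Cross-inversions: 23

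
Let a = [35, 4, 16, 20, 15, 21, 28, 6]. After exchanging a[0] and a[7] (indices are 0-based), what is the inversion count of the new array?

Positions 0 and 7 hold 35 and 6; after swapping, the array is [6, 4, 16, 20, 15, 21, 28, 35].
For each element, count later entries that are smaller:
6 → 4 → 1
4 → none → 0
16 → 15 → 1
20 → 15 → 1
15 → none → 0
21 → none → 0
28 → none → 0
35 → none → 0
Sum: 1 + 0 + 1 + 1 + 0 + 0 + 0 + 0 = 3

3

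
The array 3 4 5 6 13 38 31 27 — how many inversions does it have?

3

Count, for each position, how many later elements it exceeds:
3: 0
4: 0
5: 0
6: 0
13: 0
38: 2
31: 1
27: 0
Sum: 0 + 0 + 0 + 0 + 0 + 2 + 1 + 0 = 3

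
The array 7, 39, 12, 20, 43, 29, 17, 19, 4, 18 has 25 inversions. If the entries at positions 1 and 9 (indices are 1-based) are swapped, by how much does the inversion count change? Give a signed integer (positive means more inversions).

-1

Positions 1 and 9 hold 7 and 4; after swapping, the array is [4, 39, 12, 20, 43, 29, 17, 19, 7, 18].
Count, for each position, how many later elements it exceeds:
4 → none → 0
39 → 12, 20, 29, 17, 19, 7, 18 → 7
12 → 7 → 1
20 → 17, 19, 7, 18 → 4
43 → 29, 17, 19, 7, 18 → 5
29 → 17, 19, 7, 18 → 4
17 → 7 → 1
19 → 7, 18 → 2
7 → none → 0
18 → none → 0
Sum: 0 + 7 + 1 + 4 + 5 + 4 + 1 + 2 + 0 + 0 = 24
Change: 24 − 25 = -1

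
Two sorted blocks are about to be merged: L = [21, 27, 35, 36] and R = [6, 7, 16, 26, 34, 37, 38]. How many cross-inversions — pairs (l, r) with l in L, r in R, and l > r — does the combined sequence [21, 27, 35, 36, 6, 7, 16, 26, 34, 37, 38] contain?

For each element r of the right run, count left-run elements greater than r:
r = 6: 21, 27, 35, 36 → 4
r = 7: 21, 27, 35, 36 → 4
r = 16: 21, 27, 35, 36 → 4
r = 26: 27, 35, 36 → 3
r = 34: 35, 36 → 2
r = 37: none → 0
r = 38: none → 0
Cross-inversions: 4 + 4 + 4 + 3 + 2 + 0 + 0 = 17

17 cross-inversions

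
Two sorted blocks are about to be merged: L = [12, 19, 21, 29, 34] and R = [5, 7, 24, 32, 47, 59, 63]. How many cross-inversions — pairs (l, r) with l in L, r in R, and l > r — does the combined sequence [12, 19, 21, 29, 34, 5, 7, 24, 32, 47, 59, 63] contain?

13

Take each right-half value and tally the left-half values above it:
r = 5: 12, 19, 21, 29, 34 → 5
r = 7: 12, 19, 21, 29, 34 → 5
r = 24: 29, 34 → 2
r = 32: 34 → 1
r = 47: none → 0
r = 59: none → 0
r = 63: none → 0
Cross-inversions: 5 + 5 + 2 + 1 + 0 + 0 + 0 = 13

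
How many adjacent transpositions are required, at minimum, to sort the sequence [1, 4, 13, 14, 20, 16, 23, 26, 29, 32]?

1 adjacent swap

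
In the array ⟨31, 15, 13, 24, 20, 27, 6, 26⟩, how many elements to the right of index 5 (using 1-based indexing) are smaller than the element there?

1

The element at index 5 is 20.
Elements after it: 27, 6, 26
Those smaller than 20: 6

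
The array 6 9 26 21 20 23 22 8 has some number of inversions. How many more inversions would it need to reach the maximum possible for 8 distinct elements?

16

Maximum inversions for 8 distinct elements is C(8, 2) = 8·7/2 = 28.
Current inversions — for each element, count later smaller elements:
6: 0
9: 1
26: 5
21: 2
20: 1
23: 2
22: 1
8: 0
Current total: 0 + 1 + 5 + 2 + 1 + 2 + 1 + 0 = 12
Shortfall: 28 − 12 = 16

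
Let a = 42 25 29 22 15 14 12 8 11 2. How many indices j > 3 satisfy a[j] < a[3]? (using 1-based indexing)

7

The element at index 3 is 29.
Elements after it: 22, 15, 14, 12, 8, 11, 2
Those smaller than 29: 22, 15, 14, 12, 8, 11, 2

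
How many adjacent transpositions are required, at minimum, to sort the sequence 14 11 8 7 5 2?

15

Each adjacent swap fixes exactly one inversion, so the minimum swap count equals the number of inversions.
Count inversions — for each element, later elements that are smaller:
14: 11, 8, 7, 5, 2 → 5
11: 8, 7, 5, 2 → 4
8: 7, 5, 2 → 3
7: 5, 2 → 2
5: 2 → 1
2: none → 0
Total inversions: 5 + 4 + 3 + 2 + 1 + 0 = 15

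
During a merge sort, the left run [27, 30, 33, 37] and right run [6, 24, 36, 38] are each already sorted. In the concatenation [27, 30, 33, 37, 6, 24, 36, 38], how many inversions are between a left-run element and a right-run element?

9

For each element r of the right run, count left-run elements greater than r:
r = 6: 27, 30, 33, 37 → 4
r = 24: 27, 30, 33, 37 → 4
r = 36: 37 → 1
r = 38: none → 0
Cross-inversions: 4 + 4 + 1 + 0 = 9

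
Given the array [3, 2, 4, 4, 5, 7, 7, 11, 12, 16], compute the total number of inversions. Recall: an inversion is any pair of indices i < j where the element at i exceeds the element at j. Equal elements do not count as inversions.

For each element, count later entries that are smaller:
3 → 2 → 1
2 → none → 0
4 → none → 0
4 → none → 0
5 → none → 0
7 → none → 0
7 → none → 0
11 → none → 0
12 → none → 0
16 → none → 0
Sum: 1 + 0 + 0 + 0 + 0 + 0 + 0 + 0 + 0 + 0 = 1

1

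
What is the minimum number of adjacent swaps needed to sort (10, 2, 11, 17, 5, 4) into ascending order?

Swaps: 8

Each adjacent swap fixes exactly one inversion, so the minimum swap count equals the number of inversions.
Count inversions — for each element, later elements that are smaller:
10: 2, 5, 4 → 3
2: none → 0
11: 5, 4 → 2
17: 5, 4 → 2
5: 4 → 1
4: none → 0
Total inversions: 3 + 0 + 2 + 2 + 1 + 0 = 8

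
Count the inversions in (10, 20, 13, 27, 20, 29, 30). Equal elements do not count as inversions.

Count, for each position, how many later elements it exceeds:
10 → none → 0
20 → 13 → 1
13 → none → 0
27 → 20 → 1
20 → none → 0
29 → none → 0
30 → none → 0
Sum: 0 + 1 + 0 + 1 + 0 + 0 + 0 = 2

2 out-of-order pairs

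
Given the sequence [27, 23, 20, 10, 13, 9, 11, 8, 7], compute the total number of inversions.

There are 33 out-of-order pairs.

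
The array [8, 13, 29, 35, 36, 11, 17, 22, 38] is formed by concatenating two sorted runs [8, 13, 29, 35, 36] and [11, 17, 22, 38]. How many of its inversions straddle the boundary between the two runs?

10 cross-inversions

For each element r of the right run, count left-run elements greater than r:
r = 11: 13, 29, 35, 36 → 4
r = 17: 29, 35, 36 → 3
r = 22: 29, 35, 36 → 3
r = 38: none → 0
Cross-inversions: 4 + 3 + 3 + 0 = 10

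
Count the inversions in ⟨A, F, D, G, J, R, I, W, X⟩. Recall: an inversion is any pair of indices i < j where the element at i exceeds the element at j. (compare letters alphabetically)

Sweep left to right; for each value list the smaller values that follow it:
A → none → 0
F → D → 1
D → none → 0
G → none → 0
J → I → 1
R → I → 1
I → none → 0
W → none → 0
X → none → 0
Sum: 0 + 1 + 0 + 0 + 1 + 1 + 0 + 0 + 0 = 3

Inversions: 3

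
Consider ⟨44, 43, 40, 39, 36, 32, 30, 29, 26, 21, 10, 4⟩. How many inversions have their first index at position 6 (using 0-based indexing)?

5 such elements

The element at index 6 is 30.
Elements after it: 29, 26, 21, 10, 4
Those smaller than 30: 29, 26, 21, 10, 4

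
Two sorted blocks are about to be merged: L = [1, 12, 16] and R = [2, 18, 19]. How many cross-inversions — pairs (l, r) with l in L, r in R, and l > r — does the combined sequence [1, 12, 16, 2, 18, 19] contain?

2 cross-inversions

For each element r of the right run, count left-run elements greater than r:
r = 2: 12, 16 → 2
r = 18: none → 0
r = 19: none → 0
Cross-inversions: 2 + 0 + 0 = 2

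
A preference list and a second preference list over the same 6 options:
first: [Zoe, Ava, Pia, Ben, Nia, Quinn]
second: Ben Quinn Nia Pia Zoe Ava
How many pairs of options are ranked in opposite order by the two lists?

Assign each item its position (1..6) in the first ordering, then rewrite the second ordering as that position sequence:
positions: Zoe→1, Ava→2, Pia→3, Ben→4, Nia→5, Quinn→6
second ordering as positions: [4, 6, 5, 3, 1, 2]
Discordant pairs = inversions in this position sequence.
4: 3, 1, 2 → 3
6: 5, 3, 1, 2 → 4
5: 3, 1, 2 → 3
3: 1, 2 → 2
1: 0
2: 0
Total: 3 + 4 + 3 + 2 + 0 + 0 = 12

Pairs: 12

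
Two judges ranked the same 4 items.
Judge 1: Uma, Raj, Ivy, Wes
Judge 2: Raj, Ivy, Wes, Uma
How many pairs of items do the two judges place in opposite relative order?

Assign each item its position (1..4) in the first ordering, then rewrite the second ordering as that position sequence:
positions: Uma→1, Raj→2, Ivy→3, Wes→4
second ordering as positions: [2, 3, 4, 1]
Discordant pairs = inversions in this position sequence.
2: 1 → 1
3: 1 → 1
4: 1 → 1
1: 0
Total: 1 + 1 + 1 + 0 = 3

3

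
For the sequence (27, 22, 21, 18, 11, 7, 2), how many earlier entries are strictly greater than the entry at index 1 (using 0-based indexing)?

The element at index 1 is 22.
Elements before it: 27
Those larger than 22: 27

1 such element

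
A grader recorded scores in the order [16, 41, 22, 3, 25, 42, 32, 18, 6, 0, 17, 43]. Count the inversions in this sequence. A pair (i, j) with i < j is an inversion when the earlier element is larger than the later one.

There are 34 inversions.

For each element, count later entries that are smaller:
16 → 3, 6, 0 → 3
41 → 22, 3, 25, 32, 18, 6, 0, 17 → 8
22 → 3, 18, 6, 0, 17 → 5
3 → 0 → 1
25 → 18, 6, 0, 17 → 4
42 → 32, 18, 6, 0, 17 → 5
32 → 18, 6, 0, 17 → 4
18 → 6, 0, 17 → 3
6 → 0 → 1
0 → none → 0
17 → none → 0
43 → none → 0
Sum: 3 + 8 + 5 + 1 + 4 + 5 + 4 + 3 + 1 + 0 + 0 + 0 = 34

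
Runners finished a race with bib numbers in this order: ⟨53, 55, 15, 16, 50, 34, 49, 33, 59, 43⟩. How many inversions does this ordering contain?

Element-by-element contributions:
53: 7
55: 7
15: 0
16: 0
50: 4
34: 1
49: 2
33: 0
59: 1
43: 0
Sum: 7 + 7 + 0 + 0 + 4 + 1 + 2 + 0 + 1 + 0 = 22

There are 22 out-of-order pairs.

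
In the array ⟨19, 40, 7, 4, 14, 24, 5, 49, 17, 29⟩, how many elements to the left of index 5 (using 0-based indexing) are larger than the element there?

1

The element at index 5 is 24.
Elements before it: 19, 40, 7, 4, 14
Those larger than 24: 40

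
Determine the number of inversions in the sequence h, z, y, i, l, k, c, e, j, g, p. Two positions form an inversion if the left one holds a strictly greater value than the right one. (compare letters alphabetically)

There are 33 inversions.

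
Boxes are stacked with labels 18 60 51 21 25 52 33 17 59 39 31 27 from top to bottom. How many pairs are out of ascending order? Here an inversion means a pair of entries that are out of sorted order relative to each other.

Count, for each position, how many later elements it exceeds:
18 → 17 → 1
60 → 51, 21, 25, 52, 33, 17, 59, 39, 31, 27 → 10
51 → 21, 25, 33, 17, 39, 31, 27 → 7
21 → 17 → 1
25 → 17 → 1
52 → 33, 17, 39, 31, 27 → 5
33 → 17, 31, 27 → 3
17 → none → 0
59 → 39, 31, 27 → 3
39 → 31, 27 → 2
31 → 27 → 1
27 → none → 0
Sum: 1 + 10 + 7 + 1 + 1 + 5 + 3 + 0 + 3 + 2 + 1 + 0 = 34

There are 34 out-of-order pairs.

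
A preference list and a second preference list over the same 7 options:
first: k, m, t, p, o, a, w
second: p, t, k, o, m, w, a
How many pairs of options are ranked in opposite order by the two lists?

7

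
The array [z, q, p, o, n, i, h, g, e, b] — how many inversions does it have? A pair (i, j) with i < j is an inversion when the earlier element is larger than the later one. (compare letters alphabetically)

Element-by-element contributions:
z: 9
q: 8
p: 7
o: 6
n: 5
i: 4
h: 3
g: 2
e: 1
b: 0
Sum: 9 + 8 + 7 + 6 + 5 + 4 + 3 + 2 + 1 + 0 = 45

Inversions: 45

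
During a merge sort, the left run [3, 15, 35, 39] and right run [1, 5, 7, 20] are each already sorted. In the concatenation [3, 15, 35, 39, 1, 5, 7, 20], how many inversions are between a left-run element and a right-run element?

Count, for every r in R, how many entries of L exceed r:
r = 1: 3, 15, 35, 39 → 4
r = 5: 15, 35, 39 → 3
r = 7: 15, 35, 39 → 3
r = 20: 35, 39 → 2
Cross-inversions: 4 + 3 + 3 + 2 = 12

12 split inversions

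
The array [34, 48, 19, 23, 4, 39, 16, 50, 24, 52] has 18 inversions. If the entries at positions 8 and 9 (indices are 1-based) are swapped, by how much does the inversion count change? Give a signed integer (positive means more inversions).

Positions 8 and 9 hold 50 and 24; after swapping, the array is [34, 48, 19, 23, 4, 39, 16, 24, 50, 52].
Sweep left to right; for each value list the smaller values that follow it:
34 → 19, 23, 4, 16, 24 → 5
48 → 19, 23, 4, 39, 16, 24 → 6
19 → 4, 16 → 2
23 → 4, 16 → 2
4 → none → 0
39 → 16, 24 → 2
16 → none → 0
24 → none → 0
50 → none → 0
52 → none → 0
Sum: 5 + 6 + 2 + 2 + 0 + 2 + 0 + 0 + 0 + 0 = 17
Change: 17 − 18 = -1

-1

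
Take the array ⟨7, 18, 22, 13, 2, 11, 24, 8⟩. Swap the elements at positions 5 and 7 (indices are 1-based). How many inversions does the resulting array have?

Positions 5 and 7 hold 2 and 24; after swapping, the array is [7, 18, 22, 13, 24, 11, 2, 8].
Element-by-element contributions:
7: 1
18: 4
22: 4
13: 3
24: 3
11: 2
2: 0
8: 0
Sum: 1 + 4 + 4 + 3 + 3 + 2 + 0 + 0 = 17

Inversions: 17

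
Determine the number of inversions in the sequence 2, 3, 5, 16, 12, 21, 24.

For each element, count later entries that are smaller:
2 → none → 0
3 → none → 0
5 → none → 0
16 → 12 → 1
12 → none → 0
21 → none → 0
24 → none → 0
Sum: 0 + 0 + 0 + 1 + 0 + 0 + 0 = 1

1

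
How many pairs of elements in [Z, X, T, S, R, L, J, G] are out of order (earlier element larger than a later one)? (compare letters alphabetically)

Out-of-order pairs: 28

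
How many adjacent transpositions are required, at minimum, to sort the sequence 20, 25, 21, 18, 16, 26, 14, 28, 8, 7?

Minimum adjacent swaps = number of inversions (each swap of adjacent out-of-order elements removes one inversion and no swap can remove more).
Count inversions — for each element, later elements that are smaller:
20: 18, 16, 14, 8, 7 → 5
25: 21, 18, 16, 14, 8, 7 → 6
21: 18, 16, 14, 8, 7 → 5
18: 16, 14, 8, 7 → 4
16: 14, 8, 7 → 3
26: 14, 8, 7 → 3
14: 8, 7 → 2
28: 8, 7 → 2
8: 7 → 1
7: none → 0
Total inversions: 5 + 6 + 5 + 4 + 3 + 3 + 2 + 2 + 1 + 0 = 31

31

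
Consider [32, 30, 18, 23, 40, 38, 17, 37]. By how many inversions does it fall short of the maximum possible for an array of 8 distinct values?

14 inversions short

Maximum inversions for 8 distinct elements is C(8, 2) = 8·7/2 = 28.
Current inversions — for each element, count later smaller elements:
32: 4
30: 3
18: 1
23: 1
40: 3
38: 2
17: 0
37: 0
Current total: 4 + 3 + 1 + 1 + 3 + 2 + 0 + 0 = 14
Shortfall: 28 − 14 = 14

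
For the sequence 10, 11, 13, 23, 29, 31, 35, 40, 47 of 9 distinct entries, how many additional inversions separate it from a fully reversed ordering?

36

Maximum inversions for 9 distinct elements is C(9, 2) = 9·8/2 = 36.
Current inversions — for each element, count later smaller elements:
10: 0
11: 0
13: 0
23: 0
29: 0
31: 0
35: 0
40: 0
47: 0
Current total: 0 + 0 + 0 + 0 + 0 + 0 + 0 + 0 + 0 = 0
Shortfall: 36 − 0 = 36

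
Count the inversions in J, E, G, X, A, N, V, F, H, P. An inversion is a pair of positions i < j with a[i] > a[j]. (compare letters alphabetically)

Sweep left to right; for each value list the smaller values that follow it:
J → E, G, A, F, H → 5
E → A → 1
G → A, F → 2
X → A, N, V, F, H, P → 6
A → none → 0
N → F, H → 2
V → F, H, P → 3
F → none → 0
H → none → 0
P → none → 0
Sum: 5 + 1 + 2 + 6 + 0 + 2 + 3 + 0 + 0 + 0 = 19

19 inversions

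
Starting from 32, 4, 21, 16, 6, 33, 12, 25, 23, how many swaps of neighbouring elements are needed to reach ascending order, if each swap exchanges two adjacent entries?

16

The minimum number of adjacent swaps to sort an array equals its inversion count, since every such swap removes exactly one inversion.
Count inversions — for each element, later elements that are smaller:
32: 4, 21, 16, 6, 12, 25, 23 → 7
4: none → 0
21: 16, 6, 12 → 3
16: 6, 12 → 2
6: none → 0
33: 12, 25, 23 → 3
12: none → 0
25: 23 → 1
23: none → 0
Total inversions: 7 + 0 + 3 + 2 + 0 + 3 + 0 + 1 + 0 = 16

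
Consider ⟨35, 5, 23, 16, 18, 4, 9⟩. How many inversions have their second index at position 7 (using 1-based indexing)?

4

The element at index 7 is 9.
Elements before it: 35, 5, 23, 16, 18, 4
Those larger than 9: 35, 23, 16, 18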